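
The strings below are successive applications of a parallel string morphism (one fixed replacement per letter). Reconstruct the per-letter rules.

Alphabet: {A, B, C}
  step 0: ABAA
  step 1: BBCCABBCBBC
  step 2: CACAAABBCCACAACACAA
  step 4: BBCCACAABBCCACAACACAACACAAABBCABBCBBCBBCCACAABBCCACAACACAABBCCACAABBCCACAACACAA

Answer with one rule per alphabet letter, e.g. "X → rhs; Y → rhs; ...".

A->BBC, B->CA, C->A

  step 1 ⇒ step 2: BBCCABBCBBC ⇒ CA·CA·A·A·BBC·CA·CA·A·CA·CA·A
    A ↦ BBC
    B ↦ CA
    C ↦ A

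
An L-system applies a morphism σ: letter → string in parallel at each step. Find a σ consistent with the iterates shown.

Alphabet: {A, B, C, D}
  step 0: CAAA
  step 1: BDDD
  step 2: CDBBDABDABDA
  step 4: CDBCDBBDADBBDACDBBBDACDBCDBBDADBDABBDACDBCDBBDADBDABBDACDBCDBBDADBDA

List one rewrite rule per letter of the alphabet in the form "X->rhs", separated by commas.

A->D, B->CDB, C->B, D->BDA

  step 1 ⇒ step 2: BDDD ⇒ CDB·BDA·BDA·BDA
    B ↦ CDB
    D ↦ BDA
  step 0 ⇒ step 1: CAAA ⇒ B·D·D·D
    A ↦ D
  step 0 ⇒ step 1: CAAA ⇒ B·D·D·D
    C ↦ B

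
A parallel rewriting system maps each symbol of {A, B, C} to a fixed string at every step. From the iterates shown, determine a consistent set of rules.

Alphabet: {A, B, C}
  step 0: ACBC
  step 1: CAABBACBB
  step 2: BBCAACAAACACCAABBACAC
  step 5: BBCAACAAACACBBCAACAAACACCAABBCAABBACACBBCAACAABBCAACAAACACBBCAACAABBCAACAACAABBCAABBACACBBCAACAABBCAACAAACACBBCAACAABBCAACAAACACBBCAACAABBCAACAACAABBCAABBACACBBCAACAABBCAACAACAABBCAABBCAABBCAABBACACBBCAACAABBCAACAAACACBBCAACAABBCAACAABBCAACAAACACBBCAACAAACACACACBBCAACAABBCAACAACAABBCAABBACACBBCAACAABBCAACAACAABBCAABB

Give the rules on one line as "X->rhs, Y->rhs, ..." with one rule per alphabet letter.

A->CAA, B->AC, C->BB

  step 1 ⇒ step 2: CAABBACBB ⇒ BB·CAA·CAA·AC·AC·CAA·BB·AC·AC
    A ↦ CAA
    B ↦ AC
    C ↦ BB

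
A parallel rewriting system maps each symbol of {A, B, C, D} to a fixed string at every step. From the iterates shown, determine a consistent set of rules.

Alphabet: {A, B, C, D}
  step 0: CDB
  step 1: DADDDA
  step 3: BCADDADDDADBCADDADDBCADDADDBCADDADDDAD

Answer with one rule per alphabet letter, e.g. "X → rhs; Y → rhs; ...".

  step 0 ⇒ step 1: CDB ⇒ D·ADD·DA
    B ↦ DA
    C ↦ D
    D ↦ ADD
    A ↦ BC  (constrained at step 1)

A->BC, B->DA, C->D, D->ADD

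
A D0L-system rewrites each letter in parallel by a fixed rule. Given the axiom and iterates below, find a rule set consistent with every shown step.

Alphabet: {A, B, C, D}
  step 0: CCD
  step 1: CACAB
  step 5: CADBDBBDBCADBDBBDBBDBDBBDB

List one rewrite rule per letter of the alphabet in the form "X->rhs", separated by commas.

A->D, B->DB, C->CA, D->B

  step 0 ⇒ step 1: CCD ⇒ CA·CA·B
    C ↦ CA
    D ↦ B
    A ↦ D  (constrained at step 1)
    B ↦ DB  (constrained at step 1)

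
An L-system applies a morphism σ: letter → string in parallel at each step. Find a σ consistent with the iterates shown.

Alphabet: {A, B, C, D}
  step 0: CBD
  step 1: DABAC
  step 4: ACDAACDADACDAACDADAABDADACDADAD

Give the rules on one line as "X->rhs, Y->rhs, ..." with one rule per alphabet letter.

A->DA, B->AB, C->D, D->AC

  step 0 ⇒ step 1: CBD ⇒ D·AB·AC
    B ↦ AB
    C ↦ D
    D ↦ AC
    A ↦ DA  (constrained at step 1)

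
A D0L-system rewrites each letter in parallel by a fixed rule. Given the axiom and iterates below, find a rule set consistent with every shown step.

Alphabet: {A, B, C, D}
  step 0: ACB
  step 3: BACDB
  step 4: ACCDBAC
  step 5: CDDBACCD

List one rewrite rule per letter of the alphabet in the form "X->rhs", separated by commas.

  step 4 ⇒ step 5: ACCDBAC ⇒ C·D·D·B·AC·C·D
    A ↦ C
    B ↦ AC
    C ↦ D
    D ↦ B

A->C, B->AC, C->D, D->B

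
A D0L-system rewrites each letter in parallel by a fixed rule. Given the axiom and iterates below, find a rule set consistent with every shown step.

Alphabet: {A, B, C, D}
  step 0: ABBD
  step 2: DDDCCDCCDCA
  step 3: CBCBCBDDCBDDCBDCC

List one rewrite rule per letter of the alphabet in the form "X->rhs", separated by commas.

  step 2 ⇒ step 3: DDDCCDCCDCA ⇒ CB·CB·CB·D·D·CB·D·D·CB·D·CC
    A ↦ CC
    C ↦ D
    D ↦ CB
    B ↦ CA  (constrained at step 0)

A->CC, B->CA, C->D, D->CB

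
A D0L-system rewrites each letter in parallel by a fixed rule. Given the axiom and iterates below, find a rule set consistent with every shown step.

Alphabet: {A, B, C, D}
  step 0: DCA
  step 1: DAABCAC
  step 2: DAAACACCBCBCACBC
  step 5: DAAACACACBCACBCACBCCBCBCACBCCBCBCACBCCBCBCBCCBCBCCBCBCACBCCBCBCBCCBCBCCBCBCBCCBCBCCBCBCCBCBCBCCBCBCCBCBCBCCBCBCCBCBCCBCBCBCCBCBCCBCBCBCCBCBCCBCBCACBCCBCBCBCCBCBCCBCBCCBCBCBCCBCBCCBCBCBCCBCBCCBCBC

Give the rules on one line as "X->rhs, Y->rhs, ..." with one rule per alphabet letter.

A->AC, B->CBC, C->BC, D->DAA

  step 1 ⇒ step 2: DAABCAC ⇒ DAA·AC·AC·CBC·BC·AC·BC
    A ↦ AC
    B ↦ CBC
    C ↦ BC
    D ↦ DAA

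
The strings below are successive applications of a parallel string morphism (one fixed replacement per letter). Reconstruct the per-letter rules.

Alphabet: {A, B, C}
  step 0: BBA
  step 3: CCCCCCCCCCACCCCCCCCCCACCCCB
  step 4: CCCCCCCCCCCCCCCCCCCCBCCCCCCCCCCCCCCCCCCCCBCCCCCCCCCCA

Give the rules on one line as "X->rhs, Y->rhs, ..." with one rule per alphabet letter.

A->B, B->CCA, C->CC

  step 3 ⇒ step 4: CCCCCCCCCCACCCCCCCCCCACCCCB ⇒ CC·CC·CC·CC·CC·CC·CC·CC·CC·CC·B·CC·CC·CC·CC·CC·CC·CC·CC·CC·CC·B·CC·CC·CC·CC·CCA
    A ↦ B
    B ↦ CCA
    C ↦ CC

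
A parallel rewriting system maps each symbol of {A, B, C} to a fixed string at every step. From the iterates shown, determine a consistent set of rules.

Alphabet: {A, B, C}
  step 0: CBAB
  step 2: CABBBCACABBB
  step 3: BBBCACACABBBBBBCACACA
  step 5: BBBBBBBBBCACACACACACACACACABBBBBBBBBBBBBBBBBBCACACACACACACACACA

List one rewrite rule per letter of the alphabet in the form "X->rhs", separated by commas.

  step 2 ⇒ step 3: CABBBCACABBB ⇒ B·BB·CA·CA·CA·B·BB·B·BB·CA·CA·CA
    A ↦ BB
    B ↦ CA
    C ↦ B

A->BB, B->CA, C->B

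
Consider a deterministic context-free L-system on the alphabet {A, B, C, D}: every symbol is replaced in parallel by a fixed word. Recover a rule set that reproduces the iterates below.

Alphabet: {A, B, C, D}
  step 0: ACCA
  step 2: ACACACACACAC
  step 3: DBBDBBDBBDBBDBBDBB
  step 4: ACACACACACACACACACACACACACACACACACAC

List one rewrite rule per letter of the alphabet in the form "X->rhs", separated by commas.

  step 3 ⇒ step 4: DBBDBBDBBDBBDBBDBB ⇒ AC·AC·AC·AC·AC·AC·AC·AC·AC·AC·AC·AC·AC·AC·AC·AC·AC·AC
    B ↦ AC
    D ↦ AC
  step 2 ⇒ step 3: ACACACACACAC ⇒ D·BB·D·BB·D·BB·D·BB·D·BB·D·BB
    A ↦ D
  step 2 ⇒ step 3: ACACACACACAC ⇒ D·BB·D·BB·D·BB·D·BB·D·BB·D·BB
    C ↦ BB

A->D, B->AC, C->BB, D->AC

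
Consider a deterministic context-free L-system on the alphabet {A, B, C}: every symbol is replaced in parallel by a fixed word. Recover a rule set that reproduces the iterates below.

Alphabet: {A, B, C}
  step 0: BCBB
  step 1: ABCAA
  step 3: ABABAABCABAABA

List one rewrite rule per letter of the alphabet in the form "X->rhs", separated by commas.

  step 0 ⇒ step 1: BCBB ⇒ A·BC·A·A
    B ↦ A
    C ↦ BC
    A ↦ BA  (constrained at step 1)

A->BA, B->A, C->BC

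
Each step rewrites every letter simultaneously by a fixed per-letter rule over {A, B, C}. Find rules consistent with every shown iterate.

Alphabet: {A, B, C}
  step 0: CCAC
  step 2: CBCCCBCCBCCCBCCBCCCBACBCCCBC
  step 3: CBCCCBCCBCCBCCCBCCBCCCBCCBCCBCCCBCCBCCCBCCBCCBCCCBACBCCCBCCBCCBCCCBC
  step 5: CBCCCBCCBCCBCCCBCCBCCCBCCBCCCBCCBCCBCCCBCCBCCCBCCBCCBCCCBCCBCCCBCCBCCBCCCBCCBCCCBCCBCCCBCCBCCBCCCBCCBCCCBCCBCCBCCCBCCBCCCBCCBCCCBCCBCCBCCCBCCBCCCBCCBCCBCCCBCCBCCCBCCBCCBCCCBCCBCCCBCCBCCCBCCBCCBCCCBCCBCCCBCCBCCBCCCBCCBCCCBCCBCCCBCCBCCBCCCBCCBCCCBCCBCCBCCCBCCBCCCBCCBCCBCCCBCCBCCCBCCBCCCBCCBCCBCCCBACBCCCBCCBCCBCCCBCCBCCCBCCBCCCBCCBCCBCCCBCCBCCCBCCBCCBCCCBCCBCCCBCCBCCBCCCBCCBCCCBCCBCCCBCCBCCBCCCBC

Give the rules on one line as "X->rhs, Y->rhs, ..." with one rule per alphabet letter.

A->CBA, B->C, C->CBC

  step 2 ⇒ step 3: CBCCCBCCBCCCBCCBCCCBACBCCCBC ⇒ CBC·C·CBC·CBC·CBC·C·CBC·CBC·C·CBC·CBC·CBC·C·CBC·CBC·C·CBC·CBC·CBC·C·CBA·CBC·C·CBC·CBC·CBC·C·CBC
    A ↦ CBA
    B ↦ C
    C ↦ CBC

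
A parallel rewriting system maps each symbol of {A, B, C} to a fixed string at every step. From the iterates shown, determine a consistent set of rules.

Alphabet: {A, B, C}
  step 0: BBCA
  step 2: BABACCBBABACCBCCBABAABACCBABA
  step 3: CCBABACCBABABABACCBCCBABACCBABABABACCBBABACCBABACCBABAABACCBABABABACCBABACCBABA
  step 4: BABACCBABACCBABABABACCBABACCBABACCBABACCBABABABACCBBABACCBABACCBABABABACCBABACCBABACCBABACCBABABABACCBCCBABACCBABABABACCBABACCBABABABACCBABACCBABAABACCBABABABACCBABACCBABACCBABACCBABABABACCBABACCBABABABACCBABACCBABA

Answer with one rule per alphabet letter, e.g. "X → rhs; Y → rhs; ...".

  step 3 ⇒ step 4: CCBABACCBABABABACCBCCBABACCBABABABACCBBABACCBABACCBABAABACCBABABABACCBABACCBABA ⇒ BA·BA·CCB·ABA·CCB·ABA·BA·BA·CCB·ABA·CCB·ABA·CCB·ABA·CCB·ABA·BA·BA·CCB·BA·BA·CCB·ABA·CCB·ABA·BA·BA·CCB·ABA·CCB·ABA·CCB·ABA·CCB·ABA·BA·BA·CCB·CCB·ABA·CCB·ABA·BA·BA·CCB·ABA·CCB·ABA·BA·BA·CCB·ABA·CCB·ABA·ABA·CCB·ABA·BA·BA·CCB·ABA·CCB·ABA·CCB·ABA·CCB·ABA·BA·BA·CCB·ABA·CCB·ABA·BA·BA·CCB·ABA·CCB·ABA
    A ↦ ABA
    B ↦ CCB
    C ↦ BA

A->ABA, B->CCB, C->BA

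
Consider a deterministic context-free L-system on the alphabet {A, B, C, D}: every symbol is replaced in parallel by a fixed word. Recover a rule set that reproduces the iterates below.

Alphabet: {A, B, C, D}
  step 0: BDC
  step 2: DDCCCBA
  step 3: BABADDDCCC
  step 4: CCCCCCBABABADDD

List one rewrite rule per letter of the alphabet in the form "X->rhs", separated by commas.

A->C, B->CC, C->D, D->BA

  step 3 ⇒ step 4: BABADDDCCC ⇒ CC·C·CC·C·BA·BA·BA·D·D·D
    A ↦ C
    B ↦ CC
    C ↦ D
    D ↦ BA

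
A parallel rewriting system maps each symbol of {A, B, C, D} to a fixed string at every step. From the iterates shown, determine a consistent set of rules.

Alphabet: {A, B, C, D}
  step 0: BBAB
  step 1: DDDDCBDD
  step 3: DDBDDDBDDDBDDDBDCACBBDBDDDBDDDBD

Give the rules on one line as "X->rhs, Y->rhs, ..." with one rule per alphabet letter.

A->CB, B->DD, C->CA, D->BD

  step 0 ⇒ step 1: BBAB ⇒ DD·DD·CB·DD
    A ↦ CB
    B ↦ DD
    C ↦ CA  (constrained at step 1)
    D ↦ BD  (constrained at step 1)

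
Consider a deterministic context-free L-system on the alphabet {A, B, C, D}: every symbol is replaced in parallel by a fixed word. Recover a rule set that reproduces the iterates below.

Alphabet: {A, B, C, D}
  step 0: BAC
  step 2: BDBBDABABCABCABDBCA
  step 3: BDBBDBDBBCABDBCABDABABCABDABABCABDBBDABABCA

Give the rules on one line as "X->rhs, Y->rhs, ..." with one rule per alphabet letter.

  step 2 ⇒ step 3: BDBBDABABCABCABDBCA ⇒ BD·B·BD·BD·B·BCA·BD·BCA·BD·ABA·BCA·BD·ABA·BCA·BD·B·BD·ABA·BCA
    A ↦ BCA
    B ↦ BD
    C ↦ ABA
    D ↦ B

A->BCA, B->BD, C->ABA, D->B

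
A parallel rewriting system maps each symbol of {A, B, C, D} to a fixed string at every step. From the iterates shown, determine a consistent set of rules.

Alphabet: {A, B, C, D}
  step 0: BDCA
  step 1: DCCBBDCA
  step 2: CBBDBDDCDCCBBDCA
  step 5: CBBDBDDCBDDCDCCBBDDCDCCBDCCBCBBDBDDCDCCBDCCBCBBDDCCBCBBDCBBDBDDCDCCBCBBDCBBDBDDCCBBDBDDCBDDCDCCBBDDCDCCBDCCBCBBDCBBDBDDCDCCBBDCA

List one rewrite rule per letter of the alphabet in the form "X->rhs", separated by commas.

  step 1 ⇒ step 2: DCCBBDCA ⇒ CB·BD·BD·DC·DC·CB·BD·CA
    A ↦ CA
    B ↦ DC
    C ↦ BD
    D ↦ CB

A->CA, B->DC, C->BD, D->CB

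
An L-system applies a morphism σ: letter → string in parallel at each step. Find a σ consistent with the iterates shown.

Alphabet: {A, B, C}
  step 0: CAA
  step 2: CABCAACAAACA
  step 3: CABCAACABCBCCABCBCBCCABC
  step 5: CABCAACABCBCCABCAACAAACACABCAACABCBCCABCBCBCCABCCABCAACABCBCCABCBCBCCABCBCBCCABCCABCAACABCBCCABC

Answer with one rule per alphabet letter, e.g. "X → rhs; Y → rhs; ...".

A->BC, B->AA, C->CA

  step 2 ⇒ step 3: CABCAACAAACA ⇒ CA·BC·AA·CA·BC·BC·CA·BC·BC·BC·CA·BC
    A ↦ BC
    B ↦ AA
    C ↦ CA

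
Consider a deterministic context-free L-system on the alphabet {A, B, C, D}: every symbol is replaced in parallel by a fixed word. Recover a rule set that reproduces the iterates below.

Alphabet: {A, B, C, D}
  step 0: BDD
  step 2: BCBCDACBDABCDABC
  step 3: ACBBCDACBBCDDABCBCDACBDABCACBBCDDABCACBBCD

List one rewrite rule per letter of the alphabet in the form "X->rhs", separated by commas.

A->BC, B->ACB, C->BCD, D->DA

  step 2 ⇒ step 3: BCBCDACBDABCDABC ⇒ ACB·BCD·ACB·BCD·DA·BC·BCD·ACB·DA·BC·ACB·BCD·DA·BC·ACB·BCD
    A ↦ BC
    B ↦ ACB
    C ↦ BCD
    D ↦ DA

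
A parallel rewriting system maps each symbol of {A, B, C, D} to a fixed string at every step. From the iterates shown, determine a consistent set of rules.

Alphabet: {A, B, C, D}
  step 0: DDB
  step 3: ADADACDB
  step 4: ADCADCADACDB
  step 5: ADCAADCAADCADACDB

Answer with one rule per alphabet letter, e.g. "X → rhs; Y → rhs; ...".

  step 4 ⇒ step 5: ADCADCADACDB ⇒ AD·C·A·AD·C·A·AD·C·AD·A·C·DB
    A ↦ AD
    B ↦ DB
    C ↦ A
    D ↦ C

A->AD, B->DB, C->A, D->C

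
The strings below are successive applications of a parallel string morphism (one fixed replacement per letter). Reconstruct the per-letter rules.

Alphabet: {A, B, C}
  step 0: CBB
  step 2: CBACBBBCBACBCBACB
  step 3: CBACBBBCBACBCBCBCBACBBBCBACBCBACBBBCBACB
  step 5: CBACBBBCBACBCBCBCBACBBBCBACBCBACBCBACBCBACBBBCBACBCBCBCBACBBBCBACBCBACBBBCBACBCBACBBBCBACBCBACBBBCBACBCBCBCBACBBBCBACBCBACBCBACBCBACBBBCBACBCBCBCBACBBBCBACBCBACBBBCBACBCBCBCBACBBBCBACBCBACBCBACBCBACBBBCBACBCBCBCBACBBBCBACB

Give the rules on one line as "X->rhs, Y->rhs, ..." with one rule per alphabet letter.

A->BB, B->CB, C->CBA

  step 2 ⇒ step 3: CBACBBBCBACBCBACB ⇒ CBA·CB·BB·CBA·CB·CB·CB·CBA·CB·BB·CBA·CB·CBA·CB·BB·CBA·CB
    A ↦ BB
    B ↦ CB
    C ↦ CBA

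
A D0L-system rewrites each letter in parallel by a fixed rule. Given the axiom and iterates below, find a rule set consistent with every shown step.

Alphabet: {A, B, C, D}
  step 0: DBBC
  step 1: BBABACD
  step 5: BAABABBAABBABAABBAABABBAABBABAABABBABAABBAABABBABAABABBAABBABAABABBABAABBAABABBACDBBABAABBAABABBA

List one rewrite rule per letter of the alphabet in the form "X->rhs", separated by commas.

  step 0 ⇒ step 1: DBBC ⇒ B·BA·BA·CD
    B ↦ BA
    C ↦ CD
    D ↦ B
    A ↦ AB  (constrained at step 1)

A->AB, B->BA, C->CD, D->B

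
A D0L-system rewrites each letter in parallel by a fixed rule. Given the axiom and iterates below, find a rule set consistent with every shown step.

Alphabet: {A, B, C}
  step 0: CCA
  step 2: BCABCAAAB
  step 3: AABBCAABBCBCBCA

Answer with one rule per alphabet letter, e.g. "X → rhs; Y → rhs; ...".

A->BC, B->A, C->AB

  step 2 ⇒ step 3: BCABCAAAB ⇒ A·AB·BC·A·AB·BC·BC·BC·A
    A ↦ BC
    B ↦ A
    C ↦ AB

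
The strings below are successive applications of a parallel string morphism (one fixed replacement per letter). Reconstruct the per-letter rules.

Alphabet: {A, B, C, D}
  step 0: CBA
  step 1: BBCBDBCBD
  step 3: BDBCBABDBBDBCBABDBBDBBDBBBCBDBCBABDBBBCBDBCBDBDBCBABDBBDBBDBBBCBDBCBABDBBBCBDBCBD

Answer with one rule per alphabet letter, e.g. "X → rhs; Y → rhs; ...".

  step 0 ⇒ step 1: CBA ⇒ BBC·BDB·CBD
    A ↦ CBD
    B ↦ BDB
    C ↦ BBC
    D ↦ CBA  (constrained at step 1)

A->CBD, B->BDB, C->BBC, D->CBA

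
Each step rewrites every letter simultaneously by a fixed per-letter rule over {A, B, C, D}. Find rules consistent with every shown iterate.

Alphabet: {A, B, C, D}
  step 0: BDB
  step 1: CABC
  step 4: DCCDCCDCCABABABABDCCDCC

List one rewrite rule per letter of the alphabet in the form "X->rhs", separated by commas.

  step 0 ⇒ step 1: BDB ⇒ C·AB·C
    B ↦ C
    D ↦ AB
    A ↦ DC  (constrained at step 1)
    C ↦ DD  (constrained at step 1)

A->DC, B->C, C->DD, D->AB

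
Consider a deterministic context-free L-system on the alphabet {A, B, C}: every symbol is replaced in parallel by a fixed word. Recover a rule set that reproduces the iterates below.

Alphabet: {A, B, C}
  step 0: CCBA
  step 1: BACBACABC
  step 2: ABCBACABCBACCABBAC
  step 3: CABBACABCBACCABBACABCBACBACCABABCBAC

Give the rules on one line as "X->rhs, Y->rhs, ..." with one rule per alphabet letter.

A->C, B->AB, C->BAC

  step 2 ⇒ step 3: ABCBACABCBACCABBAC ⇒ C·AB·BAC·AB·C·BAC·C·AB·BAC·AB·C·BAC·BAC·C·AB·AB·C·BAC
    A ↦ C
    B ↦ AB
    C ↦ BAC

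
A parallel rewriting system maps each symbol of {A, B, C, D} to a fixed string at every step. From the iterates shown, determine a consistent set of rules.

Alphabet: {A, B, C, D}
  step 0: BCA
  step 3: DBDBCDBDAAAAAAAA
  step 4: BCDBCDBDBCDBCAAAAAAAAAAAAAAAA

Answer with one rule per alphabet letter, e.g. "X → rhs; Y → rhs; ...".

A->AA, B->D, C->BD, D->BC

  step 3 ⇒ step 4: DBDBCDBDAAAAAAAA ⇒ BC·D·BC·D·BD·BC·D·BC·AA·AA·AA·AA·AA·AA·AA·AA
    A ↦ AA
    B ↦ D
    C ↦ BD
    D ↦ BC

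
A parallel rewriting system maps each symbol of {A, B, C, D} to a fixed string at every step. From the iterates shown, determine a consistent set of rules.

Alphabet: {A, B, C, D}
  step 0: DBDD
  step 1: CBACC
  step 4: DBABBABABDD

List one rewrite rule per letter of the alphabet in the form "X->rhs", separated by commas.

A->B, B->BA, C->D, D->C

  step 0 ⇒ step 1: DBDD ⇒ C·BA·C·C
    B ↦ BA
    D ↦ C
    A ↦ B  (constrained at step 1)
    C ↦ D  (constrained at step 1)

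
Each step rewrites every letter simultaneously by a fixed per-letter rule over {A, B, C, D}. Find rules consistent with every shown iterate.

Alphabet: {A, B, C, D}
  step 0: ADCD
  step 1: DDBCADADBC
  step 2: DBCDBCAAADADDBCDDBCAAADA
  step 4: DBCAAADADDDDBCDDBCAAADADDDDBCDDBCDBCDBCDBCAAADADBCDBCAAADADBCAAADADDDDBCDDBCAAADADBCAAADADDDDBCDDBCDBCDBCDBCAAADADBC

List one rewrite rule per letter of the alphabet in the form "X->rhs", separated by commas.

  step 1 ⇒ step 2: DDBCADADBC ⇒ DBC·DBC·AA·ADA·D·DBC·D·DBC·AA·ADA
    A ↦ D
    B ↦ AA
    C ↦ ADA
    D ↦ DBC

A->D, B->AA, C->ADA, D->DBC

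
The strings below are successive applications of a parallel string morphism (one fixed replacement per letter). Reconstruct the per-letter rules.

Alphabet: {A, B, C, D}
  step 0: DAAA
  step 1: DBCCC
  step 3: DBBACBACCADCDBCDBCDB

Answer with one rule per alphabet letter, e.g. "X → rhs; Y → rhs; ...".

  step 0 ⇒ step 1: DAAA ⇒ DB·C·C·C
    A ↦ C
    D ↦ DB
    B ↦ BAC  (constrained at step 1)
    C ↦ AD  (constrained at step 1)

A->C, B->BAC, C->AD, D->DB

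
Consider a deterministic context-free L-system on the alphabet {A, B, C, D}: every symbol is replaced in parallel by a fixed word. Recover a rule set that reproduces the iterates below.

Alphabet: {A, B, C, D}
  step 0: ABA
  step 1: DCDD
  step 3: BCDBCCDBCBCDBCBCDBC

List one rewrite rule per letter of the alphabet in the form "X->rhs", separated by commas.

  step 0 ⇒ step 1: ABA ⇒ D·CD·D
    A ↦ D
    B ↦ CD
    C ↦ BC  (constrained at step 1)
    D ↦ CAC  (constrained at step 1)

A->D, B->CD, C->BC, D->CAC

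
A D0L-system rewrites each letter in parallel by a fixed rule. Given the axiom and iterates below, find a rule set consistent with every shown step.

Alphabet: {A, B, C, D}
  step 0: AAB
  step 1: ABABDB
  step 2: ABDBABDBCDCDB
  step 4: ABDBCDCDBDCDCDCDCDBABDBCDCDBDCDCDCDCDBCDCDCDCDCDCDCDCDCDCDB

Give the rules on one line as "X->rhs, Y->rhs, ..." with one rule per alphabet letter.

A->AB, B->DB, C->D, D->CDC

  step 1 ⇒ step 2: ABABDB ⇒ AB·DB·AB·DB·CDC·DB
    A ↦ AB
    B ↦ DB
    D ↦ CDC
    C ↦ D  (constrained at step 2)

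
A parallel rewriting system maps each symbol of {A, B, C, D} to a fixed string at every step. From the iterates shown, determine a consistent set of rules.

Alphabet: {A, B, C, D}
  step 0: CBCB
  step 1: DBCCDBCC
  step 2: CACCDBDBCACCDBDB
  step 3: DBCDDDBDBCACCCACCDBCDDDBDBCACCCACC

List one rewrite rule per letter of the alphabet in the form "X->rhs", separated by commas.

  step 2 ⇒ step 3: CACCDBDBCACCDBDB ⇒ DB·CDD·DB·DB·CA·CC·CA·CC·DB·CDD·DB·DB·CA·CC·CA·CC
    A ↦ CDD
    B ↦ CC
    C ↦ DB
    D ↦ CA

A->CDD, B->CC, C->DB, D->CA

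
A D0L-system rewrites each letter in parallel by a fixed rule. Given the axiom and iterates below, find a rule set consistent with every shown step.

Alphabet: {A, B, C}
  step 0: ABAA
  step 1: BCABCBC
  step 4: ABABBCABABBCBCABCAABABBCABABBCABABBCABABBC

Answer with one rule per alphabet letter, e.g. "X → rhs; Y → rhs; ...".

A->BC, B->A, C->BAB

  step 0 ⇒ step 1: ABAA ⇒ BC·A·BC·BC
    A ↦ BC
    B ↦ A
    C ↦ BAB  (constrained at step 1)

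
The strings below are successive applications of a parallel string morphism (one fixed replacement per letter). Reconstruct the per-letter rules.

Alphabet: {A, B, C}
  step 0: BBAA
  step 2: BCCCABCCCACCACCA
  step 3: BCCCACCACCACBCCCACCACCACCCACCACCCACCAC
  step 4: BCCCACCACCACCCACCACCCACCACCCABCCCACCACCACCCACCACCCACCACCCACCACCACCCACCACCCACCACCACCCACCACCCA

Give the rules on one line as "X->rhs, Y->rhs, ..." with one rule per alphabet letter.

A->C, B->BC, C->CCA

  step 3 ⇒ step 4: BCCCACCACCACBCCCACCACCACCCACCACCCACCAC ⇒ BC·CCA·CCA·CCA·C·CCA·CCA·C·CCA·CCA·C·CCA·BC·CCA·CCA·CCA·C·CCA·CCA·C·CCA·CCA·C·CCA·CCA·CCA·C·CCA·CCA·C·CCA·CCA·CCA·C·CCA·CCA·C·CCA
    A ↦ C
    B ↦ BC
    C ↦ CCA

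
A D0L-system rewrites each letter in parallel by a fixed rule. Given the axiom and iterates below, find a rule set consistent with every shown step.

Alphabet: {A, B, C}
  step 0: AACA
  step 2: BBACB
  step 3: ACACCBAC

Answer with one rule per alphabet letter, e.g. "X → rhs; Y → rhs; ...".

A->C, B->AC, C->B

  step 2 ⇒ step 3: BBACB ⇒ AC·AC·C·B·AC
    A ↦ C
    B ↦ AC
    C ↦ B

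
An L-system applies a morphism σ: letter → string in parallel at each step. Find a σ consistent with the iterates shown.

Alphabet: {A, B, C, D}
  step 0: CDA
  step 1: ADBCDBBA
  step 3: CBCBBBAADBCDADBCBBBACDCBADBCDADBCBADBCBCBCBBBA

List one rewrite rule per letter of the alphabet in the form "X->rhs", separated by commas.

  step 0 ⇒ step 1: CDA ⇒ ADB·CD·BBA
    A ↦ BBA
    C ↦ ADB
    D ↦ CD
    B ↦ CB  (constrained at step 1)

A->BBA, B->CB, C->ADB, D->CD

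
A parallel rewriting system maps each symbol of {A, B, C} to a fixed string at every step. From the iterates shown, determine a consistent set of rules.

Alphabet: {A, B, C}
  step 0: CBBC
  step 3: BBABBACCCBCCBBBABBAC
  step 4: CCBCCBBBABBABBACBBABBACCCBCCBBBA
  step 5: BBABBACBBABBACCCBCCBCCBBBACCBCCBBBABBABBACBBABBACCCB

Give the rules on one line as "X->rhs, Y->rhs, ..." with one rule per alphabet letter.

A->B, B->C, C->BBA

  step 4 ⇒ step 5: CCBCCBBBABBABBACBBABBACCCBCCBBBA ⇒ BBA·BBA·C·BBA·BBA·C·C·C·B·C·C·B·C·C·B·BBA·C·C·B·C·C·B·BBA·BBA·BBA·C·BBA·BBA·C·C·C·B
    A ↦ B
    B ↦ C
    C ↦ BBA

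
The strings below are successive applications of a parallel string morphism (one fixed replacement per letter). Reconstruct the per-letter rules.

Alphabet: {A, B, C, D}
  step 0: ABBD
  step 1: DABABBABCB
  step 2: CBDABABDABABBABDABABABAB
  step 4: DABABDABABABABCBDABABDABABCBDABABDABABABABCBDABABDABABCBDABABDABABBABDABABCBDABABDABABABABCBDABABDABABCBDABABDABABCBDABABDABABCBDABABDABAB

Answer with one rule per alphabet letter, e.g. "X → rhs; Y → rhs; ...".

  step 1 ⇒ step 2: DABABBABCB ⇒ CB·DA·BAB·DA·BAB·BAB·DA·BAB·A·BAB
    A ↦ DA
    B ↦ BAB
    C ↦ A
    D ↦ CB

A->DA, B->BAB, C->A, D->CB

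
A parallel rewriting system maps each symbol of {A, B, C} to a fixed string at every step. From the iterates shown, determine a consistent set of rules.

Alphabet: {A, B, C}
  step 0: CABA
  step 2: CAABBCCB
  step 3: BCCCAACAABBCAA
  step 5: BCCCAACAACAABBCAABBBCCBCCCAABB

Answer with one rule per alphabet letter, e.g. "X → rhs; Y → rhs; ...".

  step 2 ⇒ step 3: CAABBCCB ⇒ B·C·C·CAA·CAA·B·B·CAA
    A ↦ C
    B ↦ CAA
    C ↦ B

A->C, B->CAA, C->B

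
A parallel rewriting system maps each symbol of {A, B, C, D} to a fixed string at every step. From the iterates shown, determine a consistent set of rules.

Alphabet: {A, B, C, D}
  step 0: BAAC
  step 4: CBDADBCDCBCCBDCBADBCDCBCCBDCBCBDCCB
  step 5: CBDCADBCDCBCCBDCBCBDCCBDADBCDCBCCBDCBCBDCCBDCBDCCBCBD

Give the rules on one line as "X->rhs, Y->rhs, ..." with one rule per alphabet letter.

  step 4 ⇒ step 5: CBDADBCDCBCCBDCBADBCDCBCCBDCBCBDCCB ⇒ CB·D·C·ADB·C·D·CB·C·CB·D·CB·CB·D·C·CB·D·ADB·C·D·CB·C·CB·D·CB·CB·D·C·CB·D·CB·D·C·CB·CB·D
    A ↦ ADB
    B ↦ D
    C ↦ CB
    D ↦ C

A->ADB, B->D, C->CB, D->C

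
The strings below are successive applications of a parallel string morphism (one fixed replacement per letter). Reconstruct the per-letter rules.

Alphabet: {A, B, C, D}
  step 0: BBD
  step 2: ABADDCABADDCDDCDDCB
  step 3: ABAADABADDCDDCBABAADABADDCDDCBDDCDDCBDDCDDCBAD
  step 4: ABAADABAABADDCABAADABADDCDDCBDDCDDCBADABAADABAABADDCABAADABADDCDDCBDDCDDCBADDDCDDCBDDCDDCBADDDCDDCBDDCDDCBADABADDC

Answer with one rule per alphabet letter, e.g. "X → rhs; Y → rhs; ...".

  step 3 ⇒ step 4: ABAADABADDCDDCBABAADABADDCDDCBDDCDDCBDDCDDCBAD ⇒ ABA·AD·ABA·ABA·DDC·ABA·AD·ABA·DDC·DDC·B·DDC·DDC·B·AD·ABA·AD·ABA·ABA·DDC·ABA·AD·ABA·DDC·DDC·B·DDC·DDC·B·AD·DDC·DDC·B·DDC·DDC·B·AD·DDC·DDC·B·DDC·DDC·B·AD·ABA·DDC
    A ↦ ABA
    B ↦ AD
    C ↦ B
    D ↦ DDC

A->ABA, B->AD, C->B, D->DDC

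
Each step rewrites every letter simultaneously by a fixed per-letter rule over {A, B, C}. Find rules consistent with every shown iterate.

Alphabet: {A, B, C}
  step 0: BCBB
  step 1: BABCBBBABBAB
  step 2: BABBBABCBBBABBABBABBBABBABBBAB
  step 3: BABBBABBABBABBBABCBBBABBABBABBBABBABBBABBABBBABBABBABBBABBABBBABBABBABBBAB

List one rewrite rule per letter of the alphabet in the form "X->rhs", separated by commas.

  step 2 ⇒ step 3: BABBBABCBBBABBABBABBBABBABBBAB ⇒ BAB·B·BAB·BAB·BAB·B·BAB·CBB·BAB·BAB·BAB·B·BAB·BAB·B·BAB·BAB·B·BAB·BAB·BAB·B·BAB·BAB·B·BAB·BAB·BAB·B·BAB
    A ↦ B
    B ↦ BAB
    C ↦ CBB

A->B, B->BAB, C->CBB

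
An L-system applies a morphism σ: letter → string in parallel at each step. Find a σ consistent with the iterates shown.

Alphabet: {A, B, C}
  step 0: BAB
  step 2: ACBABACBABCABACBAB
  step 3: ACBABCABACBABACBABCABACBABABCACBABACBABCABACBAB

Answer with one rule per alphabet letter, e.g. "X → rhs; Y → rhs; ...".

A->ACB, B->AB, C->ABC

  step 2 ⇒ step 3: ACBABACBABCABACBAB ⇒ ACB·ABC·AB·ACB·AB·ACB·ABC·AB·ACB·AB·ABC·ACB·AB·ACB·ABC·AB·ACB·AB
    A ↦ ACB
    B ↦ AB
    C ↦ ABC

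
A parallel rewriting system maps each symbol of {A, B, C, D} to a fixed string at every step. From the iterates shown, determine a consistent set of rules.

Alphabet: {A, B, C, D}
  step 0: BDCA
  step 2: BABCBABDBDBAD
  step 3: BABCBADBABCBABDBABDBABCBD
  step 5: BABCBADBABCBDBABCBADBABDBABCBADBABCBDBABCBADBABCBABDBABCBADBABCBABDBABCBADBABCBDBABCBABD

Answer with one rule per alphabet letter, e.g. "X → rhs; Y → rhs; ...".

A->BC, B->BA, C->D, D->BD

  step 2 ⇒ step 3: BABCBABDBDBAD ⇒ BA·BC·BA·D·BA·BC·BA·BD·BA·BD·BA·BC·BD
    A ↦ BC
    B ↦ BA
    C ↦ D
    D ↦ BD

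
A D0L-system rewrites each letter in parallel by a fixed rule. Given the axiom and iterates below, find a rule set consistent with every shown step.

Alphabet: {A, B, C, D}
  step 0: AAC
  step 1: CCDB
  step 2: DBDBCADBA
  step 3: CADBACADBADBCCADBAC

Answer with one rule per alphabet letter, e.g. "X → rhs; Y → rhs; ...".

A->C, B->BA, C->DB, D->CAD

  step 2 ⇒ step 3: DBDBCADBA ⇒ CAD·BA·CAD·BA·DB·C·CAD·BA·C
    A ↦ C
    B ↦ BA
    C ↦ DB
    D ↦ CAD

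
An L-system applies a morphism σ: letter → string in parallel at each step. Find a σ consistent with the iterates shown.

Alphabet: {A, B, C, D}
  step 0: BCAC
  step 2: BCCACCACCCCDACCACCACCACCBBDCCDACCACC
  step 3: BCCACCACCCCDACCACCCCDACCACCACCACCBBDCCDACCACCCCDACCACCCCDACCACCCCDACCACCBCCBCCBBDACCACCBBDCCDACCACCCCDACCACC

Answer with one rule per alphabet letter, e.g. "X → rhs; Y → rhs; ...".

  step 2 ⇒ step 3: BCCACCACCCCDACCACCACCACCBBDCCDACCACC ⇒ BCC·ACC·ACC·CCD·ACC·ACC·CCD·ACC·ACC·ACC·ACC·BBD·CCD·ACC·ACC·CCD·ACC·ACC·CCD·ACC·ACC·CCD·ACC·ACC·BCC·BCC·BBD·ACC·ACC·BBD·CCD·ACC·ACC·CCD·ACC·ACC
    A ↦ CCD
    B ↦ BCC
    C ↦ ACC
    D ↦ BBD

A->CCD, B->BCC, C->ACC, D->BBD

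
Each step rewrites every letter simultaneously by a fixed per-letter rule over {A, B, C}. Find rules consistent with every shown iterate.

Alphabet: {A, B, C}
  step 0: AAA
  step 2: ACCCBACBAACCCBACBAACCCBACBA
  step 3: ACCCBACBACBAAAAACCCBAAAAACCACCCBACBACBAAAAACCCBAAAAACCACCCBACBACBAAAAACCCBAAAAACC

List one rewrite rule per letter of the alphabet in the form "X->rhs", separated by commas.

  step 2 ⇒ step 3: ACCCBACBAACCCBACBAACCCBACBA ⇒ ACC·CBA·CBA·CBA·AAA·ACC·CBA·AAA·ACC·ACC·CBA·CBA·CBA·AAA·ACC·CBA·AAA·ACC·ACC·CBA·CBA·CBA·AAA·ACC·CBA·AAA·ACC
    A ↦ ACC
    B ↦ AAA
    C ↦ CBA

A->ACC, B->AAA, C->CBA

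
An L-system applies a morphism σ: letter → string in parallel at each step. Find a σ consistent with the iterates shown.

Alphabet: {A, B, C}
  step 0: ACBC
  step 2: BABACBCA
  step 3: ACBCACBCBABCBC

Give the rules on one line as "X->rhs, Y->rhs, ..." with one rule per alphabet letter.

A->CBC, B->A, C->B

  step 2 ⇒ step 3: BABACBCA ⇒ A·CBC·A·CBC·B·A·B·CBC
    A ↦ CBC
    B ↦ A
    C ↦ B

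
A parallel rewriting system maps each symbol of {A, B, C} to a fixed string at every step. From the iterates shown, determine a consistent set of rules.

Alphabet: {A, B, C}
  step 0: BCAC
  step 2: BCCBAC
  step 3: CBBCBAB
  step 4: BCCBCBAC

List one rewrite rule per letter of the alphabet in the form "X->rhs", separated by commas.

  step 3 ⇒ step 4: CBBCBAB ⇒ B·C·C·B·C·BA·C
    A ↦ BA
    B ↦ C
    C ↦ B

A->BA, B->C, C->B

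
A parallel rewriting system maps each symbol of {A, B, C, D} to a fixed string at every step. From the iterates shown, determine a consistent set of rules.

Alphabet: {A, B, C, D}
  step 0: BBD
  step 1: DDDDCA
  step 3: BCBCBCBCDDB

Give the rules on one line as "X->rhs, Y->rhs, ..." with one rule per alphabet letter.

  step 0 ⇒ step 1: BBD ⇒ DD·DD·CA
    B ↦ DD
    D ↦ CA
    A ↦ C  (constrained at step 1)
    C ↦ B  (constrained at step 1)

A->C, B->DD, C->B, D->CA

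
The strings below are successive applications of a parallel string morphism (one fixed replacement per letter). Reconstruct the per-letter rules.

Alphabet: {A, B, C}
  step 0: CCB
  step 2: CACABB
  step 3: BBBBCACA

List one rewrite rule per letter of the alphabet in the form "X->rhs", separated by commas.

A->B, B->CA, C->B

  step 2 ⇒ step 3: CACABB ⇒ B·B·B·B·CA·CA
    A ↦ B
    B ↦ CA
    C ↦ B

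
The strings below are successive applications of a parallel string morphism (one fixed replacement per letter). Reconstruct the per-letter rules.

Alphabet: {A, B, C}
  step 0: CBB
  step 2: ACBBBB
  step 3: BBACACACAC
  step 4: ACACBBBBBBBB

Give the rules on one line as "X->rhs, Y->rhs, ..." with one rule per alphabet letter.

A->B, B->AC, C->B

  step 3 ⇒ step 4: BBACACACAC ⇒ AC·AC·B·B·B·B·B·B·B·B
    A ↦ B
    B ↦ AC
    C ↦ B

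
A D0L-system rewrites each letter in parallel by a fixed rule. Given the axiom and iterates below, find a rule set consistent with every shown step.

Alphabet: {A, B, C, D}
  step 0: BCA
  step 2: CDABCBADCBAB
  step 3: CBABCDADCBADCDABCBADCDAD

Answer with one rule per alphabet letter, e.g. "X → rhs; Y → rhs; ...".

  step 2 ⇒ step 3: CDABCBADCBAB ⇒ CB·AB·CD·AD·CB·AD·CD·AB·CB·AD·CD·AD
    A ↦ CD
    B ↦ AD
    C ↦ CB
    D ↦ AB

A->CD, B->AD, C->CB, D->AB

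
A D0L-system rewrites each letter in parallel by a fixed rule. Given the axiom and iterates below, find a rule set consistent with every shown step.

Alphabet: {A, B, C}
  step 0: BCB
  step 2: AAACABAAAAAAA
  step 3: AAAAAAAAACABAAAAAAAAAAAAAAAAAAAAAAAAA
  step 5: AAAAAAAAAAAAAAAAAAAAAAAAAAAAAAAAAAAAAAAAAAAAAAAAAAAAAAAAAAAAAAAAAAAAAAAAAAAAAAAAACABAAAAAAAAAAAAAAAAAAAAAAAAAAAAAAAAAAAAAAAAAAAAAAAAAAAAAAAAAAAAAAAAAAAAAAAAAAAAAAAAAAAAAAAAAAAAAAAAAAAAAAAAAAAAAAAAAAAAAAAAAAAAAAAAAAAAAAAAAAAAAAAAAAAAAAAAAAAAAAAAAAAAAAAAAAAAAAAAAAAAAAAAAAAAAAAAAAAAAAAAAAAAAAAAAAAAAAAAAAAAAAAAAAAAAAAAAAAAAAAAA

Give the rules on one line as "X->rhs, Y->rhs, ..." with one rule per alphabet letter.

  step 2 ⇒ step 3: AAACABAAAAAAA ⇒ AAA·AAA·AAA·CAB·AAA·A·AAA·AAA·AAA·AAA·AAA·AAA·AAA
    A ↦ AAA
    B ↦ A
    C ↦ CAB

A->AAA, B->A, C->CAB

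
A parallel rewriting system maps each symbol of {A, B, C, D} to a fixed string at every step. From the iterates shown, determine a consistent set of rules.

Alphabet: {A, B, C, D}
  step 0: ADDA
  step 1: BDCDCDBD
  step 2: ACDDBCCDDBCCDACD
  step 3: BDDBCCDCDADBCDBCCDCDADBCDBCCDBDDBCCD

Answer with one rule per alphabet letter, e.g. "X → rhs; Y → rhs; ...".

  step 2 ⇒ step 3: ACDDBCCDDBCCDACD ⇒ BD·DBC·CD·CD·A·DBC·DBC·CD·CD·A·DBC·DBC·CD·BD·DBC·CD
    A ↦ BD
    B ↦ A
    C ↦ DBC
    D ↦ CD

A->BD, B->A, C->DBC, D->CD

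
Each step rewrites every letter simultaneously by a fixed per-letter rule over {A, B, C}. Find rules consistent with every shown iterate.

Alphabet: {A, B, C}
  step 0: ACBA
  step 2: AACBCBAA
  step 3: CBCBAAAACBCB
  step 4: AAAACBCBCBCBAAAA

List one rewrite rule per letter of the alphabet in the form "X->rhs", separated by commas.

  step 3 ⇒ step 4: CBCBAAAACBCB ⇒ A·A·A·A·CB·CB·CB·CB·A·A·A·A
    A ↦ CB
    B ↦ A
    C ↦ A

A->CB, B->A, C->A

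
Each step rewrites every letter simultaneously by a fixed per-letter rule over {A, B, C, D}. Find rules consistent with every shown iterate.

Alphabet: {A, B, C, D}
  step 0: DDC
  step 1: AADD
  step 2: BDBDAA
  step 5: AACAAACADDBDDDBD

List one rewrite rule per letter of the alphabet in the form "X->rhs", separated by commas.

  step 1 ⇒ step 2: AADD ⇒ BD·BD·A·A
    A ↦ BD
    D ↦ A
    B ↦ C  (constrained at step 2)
  step 0 ⇒ step 1: DDC ⇒ A·A·DD
    C ↦ DD

A->BD, B->C, C->DD, D->A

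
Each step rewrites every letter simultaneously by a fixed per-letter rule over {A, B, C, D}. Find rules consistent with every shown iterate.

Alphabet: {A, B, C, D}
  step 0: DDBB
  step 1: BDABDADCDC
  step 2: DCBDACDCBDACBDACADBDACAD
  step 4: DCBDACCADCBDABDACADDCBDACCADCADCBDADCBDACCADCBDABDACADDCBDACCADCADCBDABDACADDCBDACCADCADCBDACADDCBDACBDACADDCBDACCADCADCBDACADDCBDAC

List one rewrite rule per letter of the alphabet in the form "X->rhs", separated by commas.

  step 1 ⇒ step 2: BDABDADCDC ⇒ DC·BDA·C·DC·BDA·C·BDA·CAD·BDA·CAD
    A ↦ C
    B ↦ DC
    C ↦ CAD
    D ↦ BDA

A->C, B->DC, C->CAD, D->BDA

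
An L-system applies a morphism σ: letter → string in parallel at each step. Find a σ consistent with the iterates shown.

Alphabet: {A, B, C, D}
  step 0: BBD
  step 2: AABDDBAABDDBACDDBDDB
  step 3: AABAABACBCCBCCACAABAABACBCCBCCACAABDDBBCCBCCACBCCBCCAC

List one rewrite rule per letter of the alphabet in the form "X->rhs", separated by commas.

  step 2 ⇒ step 3: AABDDBAABDDBACDDBDDB ⇒ AAB·AAB·AC·BCC·BCC·AC·AAB·AAB·AC·BCC·BCC·AC·AAB·DDB·BCC·BCC·AC·BCC·BCC·AC
    A ↦ AAB
    B ↦ AC
    C ↦ DDB
    D ↦ BCC

A->AAB, B->AC, C->DDB, D->BCC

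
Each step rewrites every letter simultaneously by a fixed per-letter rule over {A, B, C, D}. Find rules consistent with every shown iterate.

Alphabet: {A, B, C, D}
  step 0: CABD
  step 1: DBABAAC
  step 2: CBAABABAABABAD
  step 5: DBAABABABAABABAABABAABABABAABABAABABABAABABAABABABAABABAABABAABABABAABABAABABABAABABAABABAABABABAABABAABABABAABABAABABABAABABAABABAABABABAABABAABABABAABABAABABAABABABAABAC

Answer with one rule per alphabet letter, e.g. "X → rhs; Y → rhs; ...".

A->BA, B->BAA, C->D, D->C

  step 1 ⇒ step 2: DBABAAC ⇒ C·BAA·BA·BAA·BA·BA·D
    A ↦ BA
    B ↦ BAA
    C ↦ D
    D ↦ C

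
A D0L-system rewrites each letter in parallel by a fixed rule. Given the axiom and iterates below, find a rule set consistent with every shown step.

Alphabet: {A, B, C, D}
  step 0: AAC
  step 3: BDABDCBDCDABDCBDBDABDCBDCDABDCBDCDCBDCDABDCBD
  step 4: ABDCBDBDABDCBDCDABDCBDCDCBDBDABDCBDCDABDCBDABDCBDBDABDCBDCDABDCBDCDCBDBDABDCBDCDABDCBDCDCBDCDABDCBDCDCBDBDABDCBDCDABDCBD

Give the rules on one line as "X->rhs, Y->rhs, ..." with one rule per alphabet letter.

A->BD, B->ABD, C->CD, D->CBD

  step 3 ⇒ step 4: BDABDCBDCDABDCBDBDABDCBDCDABDCBDCDCBDCDABDCBD ⇒ ABD·CBD·BD·ABD·CBD·CD·ABD·CBD·CD·CBD·BD·ABD·CBD·CD·ABD·CBD·ABD·CBD·BD·ABD·CBD·CD·ABD·CBD·CD·CBD·BD·ABD·CBD·CD·ABD·CBD·CD·CBD·CD·ABD·CBD·CD·CBD·BD·ABD·CBD·CD·ABD·CBD
    A ↦ BD
    B ↦ ABD
    C ↦ CD
    D ↦ CBD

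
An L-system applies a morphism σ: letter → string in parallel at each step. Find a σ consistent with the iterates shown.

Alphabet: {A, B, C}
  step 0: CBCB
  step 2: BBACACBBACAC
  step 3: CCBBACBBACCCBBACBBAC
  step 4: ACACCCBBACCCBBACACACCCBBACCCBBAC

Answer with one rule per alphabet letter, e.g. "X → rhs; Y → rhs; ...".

A->BB, B->C, C->AC

  step 3 ⇒ step 4: CCBBACBBACCCBBACBBAC ⇒ AC·AC·C·C·BB·AC·C·C·BB·AC·AC·AC·C·C·BB·AC·C·C·BB·AC
    A ↦ BB
    B ↦ C
    C ↦ AC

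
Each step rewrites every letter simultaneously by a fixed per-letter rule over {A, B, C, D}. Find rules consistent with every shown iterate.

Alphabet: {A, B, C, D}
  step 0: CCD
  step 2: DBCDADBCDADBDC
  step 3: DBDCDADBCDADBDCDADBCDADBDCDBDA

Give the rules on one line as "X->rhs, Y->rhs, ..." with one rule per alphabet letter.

A->CDA, B->DC, C->DA, D->DB

  step 2 ⇒ step 3: DBCDADBCDADBDC ⇒ DB·DC·DA·DB·CDA·DB·DC·DA·DB·CDA·DB·DC·DB·DA
    A ↦ CDA
    B ↦ DC
    C ↦ DA
    D ↦ DB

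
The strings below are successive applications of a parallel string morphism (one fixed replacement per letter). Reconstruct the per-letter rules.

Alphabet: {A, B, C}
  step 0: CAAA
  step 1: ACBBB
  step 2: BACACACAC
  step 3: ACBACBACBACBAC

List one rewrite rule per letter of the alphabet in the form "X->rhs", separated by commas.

  step 2 ⇒ step 3: BACACACAC ⇒ AC·B·AC·B·AC·B·AC·B·AC
    A ↦ B
    B ↦ AC
    C ↦ AC

A->B, B->AC, C->AC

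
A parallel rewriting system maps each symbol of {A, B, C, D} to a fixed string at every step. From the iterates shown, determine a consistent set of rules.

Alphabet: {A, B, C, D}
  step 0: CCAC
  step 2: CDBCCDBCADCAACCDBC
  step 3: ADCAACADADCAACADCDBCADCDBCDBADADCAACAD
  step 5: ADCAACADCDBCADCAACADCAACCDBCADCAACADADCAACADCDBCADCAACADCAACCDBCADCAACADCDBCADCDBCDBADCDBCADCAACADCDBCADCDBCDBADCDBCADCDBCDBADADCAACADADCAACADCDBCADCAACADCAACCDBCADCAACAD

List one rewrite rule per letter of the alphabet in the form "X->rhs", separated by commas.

A->CDB, B->AAC, C->AD, D->C

  step 2 ⇒ step 3: CDBCCDBCADCAACCDBC ⇒ AD·C·AAC·AD·AD·C·AAC·AD·CDB·C·AD·CDB·CDB·AD·AD·C·AAC·AD
    A ↦ CDB
    B ↦ AAC
    C ↦ AD
    D ↦ C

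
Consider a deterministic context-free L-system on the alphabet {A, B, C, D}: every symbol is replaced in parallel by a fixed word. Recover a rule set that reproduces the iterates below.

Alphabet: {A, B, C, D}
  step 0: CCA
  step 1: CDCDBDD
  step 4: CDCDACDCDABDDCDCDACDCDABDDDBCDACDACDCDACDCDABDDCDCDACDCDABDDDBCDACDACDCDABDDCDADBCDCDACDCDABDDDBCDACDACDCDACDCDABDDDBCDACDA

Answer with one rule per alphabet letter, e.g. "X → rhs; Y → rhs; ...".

A->BDD, B->DB, C->CD, D->CDA

  step 0 ⇒ step 1: CCA ⇒ CD·CD·BDD
    A ↦ BDD
    C ↦ CD
    B ↦ DB  (constrained at step 1)
    D ↦ CDA  (constrained at step 1)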